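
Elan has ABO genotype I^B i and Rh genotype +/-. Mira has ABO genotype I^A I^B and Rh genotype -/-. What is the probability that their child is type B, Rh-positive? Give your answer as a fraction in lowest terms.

ABO cross I^B i × I^A I^B → offspring phenotypes: 1/4 A, 1/2 B, 1/4 AB.
Rh cross +/- × -/- → 1/2 Rh+, 1/2 Rh-.
Independent loci: P(type B, Rh-positive) = 1/2 × 1/2 = 1/4.

1/4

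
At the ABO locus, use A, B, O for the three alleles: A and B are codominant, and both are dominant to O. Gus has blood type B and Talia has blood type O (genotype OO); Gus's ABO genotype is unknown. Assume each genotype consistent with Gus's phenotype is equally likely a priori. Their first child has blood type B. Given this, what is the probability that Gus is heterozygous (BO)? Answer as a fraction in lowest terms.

1/3

Possible genotypes: Gus ∈ {BB, BO}; Talia ∈ {OO}.
Weight each parental genotype pair by prior × P(type-B child):
  BB × OO: posterior weight 2/3.
  BO × OO: posterior weight 1/3.
Sum the posterior weight over pairs where Gus is BO: 1/3.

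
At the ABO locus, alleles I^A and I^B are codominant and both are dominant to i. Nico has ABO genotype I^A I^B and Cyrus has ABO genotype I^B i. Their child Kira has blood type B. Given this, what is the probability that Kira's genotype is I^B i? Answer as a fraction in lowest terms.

Cross I^A I^B × I^B i → 1/4 I^A I^B, 1/4 I^A i, 1/4 I^B I^B, 1/4 I^B i.
Type-B genotypes among offspring: I^B I^B (1/4), I^B i (1/4); total 1/2.
P(I^B i | type B) = (1/4) / (1/2) = 1/2.

1/2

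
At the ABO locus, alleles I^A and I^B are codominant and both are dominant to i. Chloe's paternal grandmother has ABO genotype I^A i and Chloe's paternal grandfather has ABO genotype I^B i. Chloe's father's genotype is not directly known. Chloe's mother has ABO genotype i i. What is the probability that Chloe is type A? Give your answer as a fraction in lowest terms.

Chloe's father's ABO genotype from I^A i × I^B i: 1/4 I^A I^B, 1/4 I^A i, 1/4 I^B i, 1/4 i i.
Crossing each possibility with the mother i i and summing P(type A): 1/4·1/2 + 1/4·1/2 + 1/4·0 + 1/4·0 = 1/4.

1/4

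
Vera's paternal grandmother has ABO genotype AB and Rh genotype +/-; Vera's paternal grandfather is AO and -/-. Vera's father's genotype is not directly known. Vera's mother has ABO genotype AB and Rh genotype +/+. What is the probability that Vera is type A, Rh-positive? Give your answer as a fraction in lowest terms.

3/8

Vera's father's ABO genotype from AB × AO: 1/4 AA, 1/4 AB, 1/4 AO, 1/4 BO.
Crossing each possibility with the mother AB and summing P(type A): 1/4·1/2 + 1/4·1/4 + 1/4·1/2 + 1/4·1/4 = 3/8.
Similarly for Rh via the father's Rh distribution: P(Rh+) = 1.
Independent loci: 3/8 × 1 = 3/8.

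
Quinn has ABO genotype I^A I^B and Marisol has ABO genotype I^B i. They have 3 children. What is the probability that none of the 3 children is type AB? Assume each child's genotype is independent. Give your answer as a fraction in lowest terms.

ABO cross I^A I^B × I^B i → 1/4 A, 1/2 B, 1/4 AB.
So P(type AB) = 1/4 per child.
P(not type AB) = 3/4 for one child; (3/4)^3 = 27/64.

27/64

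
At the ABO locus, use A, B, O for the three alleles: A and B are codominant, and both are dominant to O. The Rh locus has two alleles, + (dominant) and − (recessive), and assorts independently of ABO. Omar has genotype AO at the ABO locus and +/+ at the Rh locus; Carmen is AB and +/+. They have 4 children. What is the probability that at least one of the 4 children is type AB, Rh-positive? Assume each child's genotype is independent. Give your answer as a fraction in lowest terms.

175/256

ABO cross AO × AB → 1/2 A, 1/4 B, 1/4 AB.
Rh cross +/+ × +/+ → 1 Rh+; so P(type AB, Rh-positive) = 1/4 × 1 = 1/4 per child.
P(none) = (3/4)^4 = 81/256; P(at least one) = 1 − 81/256 = 175/256.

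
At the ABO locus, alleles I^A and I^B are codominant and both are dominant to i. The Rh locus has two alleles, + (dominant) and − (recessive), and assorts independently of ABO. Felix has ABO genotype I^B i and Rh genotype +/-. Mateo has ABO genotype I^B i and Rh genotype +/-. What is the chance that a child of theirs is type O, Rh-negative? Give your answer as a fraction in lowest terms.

1/16

ABO cross I^B i × I^B i → offspring phenotypes: 1/4 O, 3/4 B.
Rh cross +/- × +/- → 3/4 Rh+, 1/4 Rh-.
Independent loci: P(type O, Rh-negative) = 1/4 × 1/4 = 1/16.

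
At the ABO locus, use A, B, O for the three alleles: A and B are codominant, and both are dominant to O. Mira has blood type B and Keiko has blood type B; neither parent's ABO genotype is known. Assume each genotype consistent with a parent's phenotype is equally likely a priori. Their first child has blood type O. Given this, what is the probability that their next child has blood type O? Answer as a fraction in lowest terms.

1/4

Possible genotypes: Mira ∈ {BB, BO}; Keiko ∈ {BB, BO}.
Weight each parental genotype pair by prior × P(type-O child):
  BO × BO: posterior weight 1; P(next child type O) = 1/4.
Weighted sum = 1/4.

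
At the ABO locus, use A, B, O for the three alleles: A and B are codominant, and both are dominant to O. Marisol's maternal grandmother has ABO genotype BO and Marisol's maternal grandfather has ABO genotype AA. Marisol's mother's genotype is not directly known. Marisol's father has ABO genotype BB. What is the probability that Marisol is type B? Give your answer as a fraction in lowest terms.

Marisol's mother's ABO genotype from BO × AA: 1/2 AB, 1/2 AO.
Crossing each possibility with the father BB and summing P(type B): 1/2·1/2 + 1/2·1/2 = 1/2.

1/2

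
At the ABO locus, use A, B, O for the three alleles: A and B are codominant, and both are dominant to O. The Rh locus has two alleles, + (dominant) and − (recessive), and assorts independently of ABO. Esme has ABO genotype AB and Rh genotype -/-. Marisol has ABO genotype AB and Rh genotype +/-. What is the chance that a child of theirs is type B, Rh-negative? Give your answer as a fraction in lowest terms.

1/8

ABO cross AB × AB → offspring phenotypes: 1/4 A, 1/4 B, 1/2 AB.
Rh cross -/- × +/- → 1/2 Rh+, 1/2 Rh-.
Independent loci: P(type B, Rh-negative) = 1/4 × 1/2 = 1/8.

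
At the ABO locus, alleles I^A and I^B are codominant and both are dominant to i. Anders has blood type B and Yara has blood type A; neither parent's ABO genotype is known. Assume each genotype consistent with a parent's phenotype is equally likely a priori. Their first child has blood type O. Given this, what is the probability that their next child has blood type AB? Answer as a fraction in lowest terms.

Possible genotypes: Anders ∈ {I^B I^B, I^B i}; Yara ∈ {I^A I^A, I^A i}.
Weight each parental genotype pair by prior × P(type-O child):
  I^B i × I^A i: posterior weight 1; P(next child type AB) = 1/4.
Weighted sum = 1/4.

1/4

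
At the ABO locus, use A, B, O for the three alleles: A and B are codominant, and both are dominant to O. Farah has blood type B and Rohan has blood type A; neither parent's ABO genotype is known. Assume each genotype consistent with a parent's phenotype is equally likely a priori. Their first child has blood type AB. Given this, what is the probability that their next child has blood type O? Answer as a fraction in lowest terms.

1/36

Possible genotypes: Farah ∈ {BB, BO}; Rohan ∈ {AA, AO}.
Weight each parental genotype pair by prior × P(type-AB child):
  BB × AA: posterior weight 4/9; P(next child type O) = 0.
  BB × AO: posterior weight 2/9; P(next child type O) = 0.
  BO × AA: posterior weight 2/9; P(next child type O) = 0.
  BO × AO: posterior weight 1/9; P(next child type O) = 1/4.
Weighted sum = 1/36.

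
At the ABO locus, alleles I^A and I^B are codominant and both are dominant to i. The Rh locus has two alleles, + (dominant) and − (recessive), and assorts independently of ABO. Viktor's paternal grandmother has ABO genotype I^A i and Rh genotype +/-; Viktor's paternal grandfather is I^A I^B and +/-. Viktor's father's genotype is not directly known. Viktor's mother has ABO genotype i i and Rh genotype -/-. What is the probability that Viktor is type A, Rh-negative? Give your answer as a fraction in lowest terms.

1/4

Viktor's father's ABO genotype from I^A i × I^A I^B: 1/4 I^A I^A, 1/4 I^A I^B, 1/4 I^A i, 1/4 I^B i.
Crossing each possibility with the mother i i and summing P(type A): 1/4·1 + 1/4·1/2 + 1/4·1/2 + 1/4·0 = 1/2.
Similarly for Rh via the father's Rh distribution: P(Rh-) = 1/2.
Independent loci: 1/2 × 1/2 = 1/4.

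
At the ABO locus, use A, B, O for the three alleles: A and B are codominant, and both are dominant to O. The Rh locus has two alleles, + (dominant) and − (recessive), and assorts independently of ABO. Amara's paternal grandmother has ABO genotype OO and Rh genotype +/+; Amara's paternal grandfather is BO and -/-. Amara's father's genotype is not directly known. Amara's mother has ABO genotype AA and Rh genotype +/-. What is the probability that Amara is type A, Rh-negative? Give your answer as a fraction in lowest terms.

Amara's father's ABO genotype from OO × BO: 1/2 BO, 1/2 OO.
Crossing each possibility with the mother AA and summing P(type A): 1/2·1/2 + 1/2·1 = 3/4.
Similarly for Rh via the father's Rh distribution: P(Rh-) = 1/4.
Independent loci: 3/4 × 1/4 = 3/16.

3/16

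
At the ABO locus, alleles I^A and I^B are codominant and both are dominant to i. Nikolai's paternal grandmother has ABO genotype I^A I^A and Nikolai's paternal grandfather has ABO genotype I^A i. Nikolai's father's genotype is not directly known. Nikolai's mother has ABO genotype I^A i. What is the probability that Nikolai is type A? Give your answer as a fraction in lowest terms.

Nikolai's father's ABO genotype from I^A I^A × I^A i: 1/2 I^A I^A, 1/2 I^A i.
Crossing each possibility with the mother I^A i and summing P(type A): 1/2·1 + 1/2·3/4 = 7/8.

7/8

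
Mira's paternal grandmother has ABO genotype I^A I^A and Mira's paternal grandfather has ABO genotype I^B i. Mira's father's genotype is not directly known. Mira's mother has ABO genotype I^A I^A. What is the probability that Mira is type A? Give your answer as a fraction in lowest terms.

3/4

Mira's father's ABO genotype from I^A I^A × I^B i: 1/2 I^A I^B, 1/2 I^A i.
Crossing each possibility with the mother I^A I^A and summing P(type A): 1/2·1/2 + 1/2·1 = 3/4.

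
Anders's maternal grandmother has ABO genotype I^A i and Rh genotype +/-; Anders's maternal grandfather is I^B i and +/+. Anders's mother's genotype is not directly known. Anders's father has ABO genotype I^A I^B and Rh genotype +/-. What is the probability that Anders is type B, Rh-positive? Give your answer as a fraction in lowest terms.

Anders's mother's ABO genotype from I^A i × I^B i: 1/4 I^A I^B, 1/4 I^A i, 1/4 I^B i, 1/4 i i.
Crossing each possibility with the father I^A I^B and summing P(type B): 1/4·1/4 + 1/4·1/4 + 1/4·1/2 + 1/4·1/2 = 3/8.
Similarly for Rh via the mother's Rh distribution: P(Rh+) = 7/8.
Independent loci: 3/8 × 7/8 = 21/64.

21/64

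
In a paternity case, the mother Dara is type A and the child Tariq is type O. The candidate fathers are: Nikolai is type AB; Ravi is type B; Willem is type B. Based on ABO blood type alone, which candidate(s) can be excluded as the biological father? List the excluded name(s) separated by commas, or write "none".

A candidate is excluded only if no genotype consistent with his phenotype could produce a type O child with a type A mother.
Nikolai (type AB): no genotype consistent with that phenotype can produce a type-O child with a type-A mother.

Nikolai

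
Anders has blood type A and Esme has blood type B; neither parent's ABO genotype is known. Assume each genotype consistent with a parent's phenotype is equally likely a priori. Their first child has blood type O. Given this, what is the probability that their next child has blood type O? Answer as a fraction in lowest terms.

Possible genotypes: Anders ∈ {AA, AO}; Esme ∈ {BB, BO}.
Weight each parental genotype pair by prior × P(type-O child):
  AO × BO: posterior weight 1; P(next child type O) = 1/4.
Weighted sum = 1/4.

1/4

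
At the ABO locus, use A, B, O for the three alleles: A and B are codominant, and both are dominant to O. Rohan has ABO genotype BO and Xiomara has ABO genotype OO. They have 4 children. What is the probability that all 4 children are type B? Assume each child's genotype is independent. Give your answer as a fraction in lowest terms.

ABO cross BO × OO → 1/2 O, 1/2 B.
So P(type B) = 1/2 per child.
All 4 independent: (1/2)^4 = 1/16.

1/16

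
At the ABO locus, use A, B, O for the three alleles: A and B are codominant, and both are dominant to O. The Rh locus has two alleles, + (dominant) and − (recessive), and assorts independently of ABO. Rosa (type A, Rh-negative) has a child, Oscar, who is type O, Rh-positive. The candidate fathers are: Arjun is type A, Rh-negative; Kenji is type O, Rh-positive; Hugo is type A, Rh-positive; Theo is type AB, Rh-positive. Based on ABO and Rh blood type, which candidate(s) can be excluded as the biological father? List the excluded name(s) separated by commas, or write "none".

A candidate is excluded only if no genotype consistent with his phenotype could produce a type O, Rh-positive child with a type A, Rh-negative mother.
Arjun (type A, Rh-): no genotype consistent with that phenotype can produce a type-O Rh+ child with a type-A mother.
Theo (type AB, Rh+): no genotype consistent with that phenotype can produce a type-O Rh+ child with a type-A mother.

Arjun, Theo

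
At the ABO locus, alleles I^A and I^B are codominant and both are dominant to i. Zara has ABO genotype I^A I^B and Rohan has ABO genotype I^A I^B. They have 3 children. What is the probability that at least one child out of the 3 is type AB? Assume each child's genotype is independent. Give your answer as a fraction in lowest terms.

ABO cross I^A I^B × I^A I^B → 1/4 A, 1/4 B, 1/2 AB.
So P(type AB) = 1/2 per child.
P(none) = (1/2)^3 = 1/8; P(at least one) = 1 − 1/8 = 7/8.

7/8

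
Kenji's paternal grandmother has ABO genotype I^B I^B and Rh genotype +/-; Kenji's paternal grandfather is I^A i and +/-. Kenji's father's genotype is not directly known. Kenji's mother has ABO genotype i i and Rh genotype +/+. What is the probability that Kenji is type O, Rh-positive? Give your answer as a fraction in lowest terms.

Kenji's father's ABO genotype from I^B I^B × I^A i: 1/2 I^A I^B, 1/2 I^B i.
Crossing each possibility with the mother i i and summing P(type O): 1/2·0 + 1/2·1/2 = 1/4.
Similarly for Rh via the father's Rh distribution: P(Rh+) = 1.
Independent loci: 1/4 × 1 = 1/4.

1/4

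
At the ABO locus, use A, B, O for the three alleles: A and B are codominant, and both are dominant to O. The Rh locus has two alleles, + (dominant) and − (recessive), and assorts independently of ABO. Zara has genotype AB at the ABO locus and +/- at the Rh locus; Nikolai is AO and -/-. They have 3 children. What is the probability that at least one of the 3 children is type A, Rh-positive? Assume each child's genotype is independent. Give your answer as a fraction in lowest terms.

37/64

ABO cross AB × AO → 1/2 A, 1/4 B, 1/4 AB.
Rh cross +/- × -/- → 1/2 Rh+, 1/2 Rh-; so P(type A, Rh-positive) = 1/2 × 1/2 = 1/4 per child.
P(none) = (3/4)^3 = 27/64; P(at least one) = 1 − 27/64 = 37/64.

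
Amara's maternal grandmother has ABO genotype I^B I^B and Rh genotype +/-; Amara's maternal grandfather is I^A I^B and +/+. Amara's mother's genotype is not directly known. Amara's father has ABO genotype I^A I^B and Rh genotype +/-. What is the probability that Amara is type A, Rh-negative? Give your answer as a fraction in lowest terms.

Amara's mother's ABO genotype from I^B I^B × I^A I^B: 1/2 I^A I^B, 1/2 I^B I^B.
Crossing each possibility with the father I^A I^B and summing P(type A): 1/2·1/4 + 1/2·0 = 1/8.
Similarly for Rh via the mother's Rh distribution: P(Rh-) = 1/8.
Independent loci: 1/8 × 1/8 = 1/64.

1/64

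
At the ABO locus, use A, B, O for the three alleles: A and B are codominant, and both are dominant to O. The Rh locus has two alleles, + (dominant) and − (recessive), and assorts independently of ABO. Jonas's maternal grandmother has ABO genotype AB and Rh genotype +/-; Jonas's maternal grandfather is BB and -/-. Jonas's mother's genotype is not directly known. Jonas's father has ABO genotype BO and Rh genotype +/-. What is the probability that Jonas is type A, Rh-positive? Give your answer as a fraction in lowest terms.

Jonas's mother's ABO genotype from AB × BB: 1/2 AB, 1/2 BB.
Crossing each possibility with the father BO and summing P(type A): 1/2·1/4 + 1/2·0 = 1/8.
Similarly for Rh via the mother's Rh distribution: P(Rh+) = 5/8.
Independent loci: 1/8 × 5/8 = 5/64.

5/64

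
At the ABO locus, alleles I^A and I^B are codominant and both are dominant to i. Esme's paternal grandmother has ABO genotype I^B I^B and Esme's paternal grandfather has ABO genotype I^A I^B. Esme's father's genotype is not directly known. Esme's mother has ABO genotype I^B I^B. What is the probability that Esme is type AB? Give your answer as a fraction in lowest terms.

Esme's father's ABO genotype from I^B I^B × I^A I^B: 1/2 I^A I^B, 1/2 I^B I^B.
Crossing each possibility with the mother I^B I^B and summing P(type AB): 1/2·1/2 + 1/2·0 = 1/4.

1/4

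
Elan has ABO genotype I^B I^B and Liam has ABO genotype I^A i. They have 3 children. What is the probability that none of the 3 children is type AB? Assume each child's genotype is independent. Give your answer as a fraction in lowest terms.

ABO cross I^B I^B × I^A i → 1/2 B, 1/2 AB.
So P(type AB) = 1/2 per child.
P(not type AB) = 1/2 for one child; (1/2)^3 = 1/8.

1/8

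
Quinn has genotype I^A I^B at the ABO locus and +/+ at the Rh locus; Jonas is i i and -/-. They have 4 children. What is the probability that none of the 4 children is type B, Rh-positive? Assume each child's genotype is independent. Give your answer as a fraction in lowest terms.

1/16

ABO cross I^A I^B × i i → 1/2 A, 1/2 B.
Rh cross +/+ × -/- → 1 Rh+; so P(type B, Rh-positive) = 1/2 × 1 = 1/2 per child.
P(not type B, Rh-positive) = 1/2 for one child; (1/2)^4 = 1/16.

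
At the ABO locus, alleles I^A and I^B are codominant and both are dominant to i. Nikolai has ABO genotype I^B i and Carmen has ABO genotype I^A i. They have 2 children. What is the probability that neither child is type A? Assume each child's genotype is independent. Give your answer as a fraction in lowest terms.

ABO cross I^B i × I^A i → 1/4 O, 1/4 A, 1/4 B, 1/4 AB.
So P(type A) = 1/4 per child.
P(not type A) = 3/4 for one child; (3/4)^2 = 9/16.

9/16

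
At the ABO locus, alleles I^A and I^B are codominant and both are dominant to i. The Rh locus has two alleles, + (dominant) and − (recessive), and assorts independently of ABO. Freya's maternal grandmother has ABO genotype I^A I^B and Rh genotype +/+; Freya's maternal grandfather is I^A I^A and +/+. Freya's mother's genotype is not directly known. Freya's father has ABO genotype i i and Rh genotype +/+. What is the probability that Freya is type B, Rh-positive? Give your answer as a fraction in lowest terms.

1/4

Freya's mother's ABO genotype from I^A I^B × I^A I^A: 1/2 I^A I^A, 1/2 I^A I^B.
Crossing each possibility with the father i i and summing P(type B): 1/2·0 + 1/2·1/2 = 1/4.
Similarly for Rh via the mother's Rh distribution: P(Rh+) = 1.
Independent loci: 1/4 × 1 = 1/4.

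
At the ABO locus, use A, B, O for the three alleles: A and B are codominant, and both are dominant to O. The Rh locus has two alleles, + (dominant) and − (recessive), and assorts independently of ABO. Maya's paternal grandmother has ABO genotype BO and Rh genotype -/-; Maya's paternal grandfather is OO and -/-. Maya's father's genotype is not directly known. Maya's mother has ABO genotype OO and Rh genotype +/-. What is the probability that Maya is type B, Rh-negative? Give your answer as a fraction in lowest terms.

1/8

Maya's father's ABO genotype from BO × OO: 1/2 BO, 1/2 OO.
Crossing each possibility with the mother OO and summing P(type B): 1/2·1/2 + 1/2·0 = 1/4.
Similarly for Rh via the father's Rh distribution: P(Rh-) = 1/2.
Independent loci: 1/4 × 1/2 = 1/8.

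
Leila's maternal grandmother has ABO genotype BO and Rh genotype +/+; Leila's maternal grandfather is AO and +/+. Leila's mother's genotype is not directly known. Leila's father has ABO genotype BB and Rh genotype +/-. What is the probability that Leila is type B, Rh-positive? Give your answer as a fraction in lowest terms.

Leila's mother's ABO genotype from BO × AO: 1/4 AB, 1/4 AO, 1/4 BO, 1/4 OO.
Crossing each possibility with the father BB and summing P(type B): 1/4·1/2 + 1/4·1/2 + 1/4·1 + 1/4·1 = 3/4.
Similarly for Rh via the mother's Rh distribution: P(Rh+) = 1.
Independent loci: 3/4 × 1 = 3/4.

3/4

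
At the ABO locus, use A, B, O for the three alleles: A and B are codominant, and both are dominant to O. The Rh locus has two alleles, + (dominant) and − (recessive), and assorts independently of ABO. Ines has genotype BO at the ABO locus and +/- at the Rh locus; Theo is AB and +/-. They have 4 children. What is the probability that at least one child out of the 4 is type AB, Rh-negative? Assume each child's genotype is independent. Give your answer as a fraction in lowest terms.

ABO cross BO × AB → 1/4 A, 1/2 B, 1/4 AB.
Rh cross +/- × +/- → 3/4 Rh+, 1/4 Rh-; so P(type AB, Rh-negative) = 1/4 × 1/4 = 1/16 per child.
P(none) = (15/16)^4 = 50625/65536; P(at least one) = 1 − 50625/65536 = 14911/65536.

14911/65536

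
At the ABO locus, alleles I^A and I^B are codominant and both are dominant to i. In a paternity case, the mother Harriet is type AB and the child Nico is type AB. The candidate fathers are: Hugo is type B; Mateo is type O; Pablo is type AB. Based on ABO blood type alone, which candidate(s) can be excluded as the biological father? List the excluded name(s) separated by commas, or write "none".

A candidate is excluded only if no genotype consistent with his phenotype could produce a type AB child with a type AB mother.
Mateo (type O): no genotype consistent with that phenotype can produce a type-AB child with a type-AB mother.

Mateo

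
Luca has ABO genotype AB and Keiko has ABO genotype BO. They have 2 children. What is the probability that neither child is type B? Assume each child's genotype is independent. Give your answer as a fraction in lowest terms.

1/4

ABO cross AB × BO → 1/4 A, 1/2 B, 1/4 AB.
So P(type B) = 1/2 per child.
P(not type B) = 1/2 for one child; (1/2)^2 = 1/4.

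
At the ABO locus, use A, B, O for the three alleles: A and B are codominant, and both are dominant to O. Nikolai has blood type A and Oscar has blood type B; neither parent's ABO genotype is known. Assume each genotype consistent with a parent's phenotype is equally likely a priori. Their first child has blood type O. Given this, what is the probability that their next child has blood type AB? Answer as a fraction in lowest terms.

Possible genotypes: Nikolai ∈ {AA, AO}; Oscar ∈ {BB, BO}.
Weight each parental genotype pair by prior × P(type-O child):
  AO × BO: posterior weight 1; P(next child type AB) = 1/4.
Weighted sum = 1/4.

1/4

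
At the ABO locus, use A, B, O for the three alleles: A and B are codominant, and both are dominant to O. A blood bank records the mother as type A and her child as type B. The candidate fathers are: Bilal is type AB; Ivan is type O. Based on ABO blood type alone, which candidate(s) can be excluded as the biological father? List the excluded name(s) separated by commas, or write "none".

A candidate is excluded only if no genotype consistent with his phenotype could produce a type B child with a type A mother.
Ivan (type O): no genotype consistent with that phenotype can produce a type-B child with a type-A mother.

Ivan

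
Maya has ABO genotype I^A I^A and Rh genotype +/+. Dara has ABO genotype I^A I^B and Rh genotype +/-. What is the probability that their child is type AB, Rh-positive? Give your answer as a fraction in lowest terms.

1/2

ABO cross I^A I^A × I^A I^B → offspring phenotypes: 1/2 A, 1/2 AB.
Rh cross +/+ × +/- → 1 Rh+.
Independent loci: P(type AB, Rh-positive) = 1/2 × 1 = 1/2.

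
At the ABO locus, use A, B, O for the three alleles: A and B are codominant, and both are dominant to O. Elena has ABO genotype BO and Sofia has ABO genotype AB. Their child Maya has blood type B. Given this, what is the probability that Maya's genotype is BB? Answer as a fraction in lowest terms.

1/2

Cross BO × AB → 1/4 AB, 1/4 AO, 1/4 BB, 1/4 BO.
Type-B genotypes among offspring: BB (1/4), BO (1/4); total 1/2.
P(BB | type B) = (1/4) / (1/2) = 1/2.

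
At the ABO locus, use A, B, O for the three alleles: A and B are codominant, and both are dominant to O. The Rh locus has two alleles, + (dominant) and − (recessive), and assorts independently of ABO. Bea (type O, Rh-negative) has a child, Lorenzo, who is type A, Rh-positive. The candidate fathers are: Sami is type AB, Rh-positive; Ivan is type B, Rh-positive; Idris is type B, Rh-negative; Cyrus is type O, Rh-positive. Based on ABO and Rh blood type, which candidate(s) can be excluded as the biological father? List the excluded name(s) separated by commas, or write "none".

Ivan, Idris, Cyrus

A candidate is excluded only if no genotype consistent with his phenotype could produce a type A, Rh-positive child with a type O, Rh-negative mother.
Ivan (type B, Rh+): no genotype consistent with that phenotype can produce a type-A Rh+ child with a type-O mother.
Idris (type B, Rh-): no genotype consistent with that phenotype can produce a type-A Rh+ child with a type-O mother.
Cyrus (type O, Rh+): no genotype consistent with that phenotype can produce a type-A Rh+ child with a type-O mother.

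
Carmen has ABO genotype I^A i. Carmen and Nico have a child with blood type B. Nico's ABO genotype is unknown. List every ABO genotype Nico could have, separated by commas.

I^A I^B, I^B I^B, I^B i

For each candidate genotype of Nico, check whether crossing it with I^A i can produce every observed child phenotype.
  I^A I^A → possible child types {A} ✗
  I^A I^B → possible child types {A, B, AB} ✓
  I^A i → possible child types {O, A} ✗
  I^B I^B → possible child types {B, AB} ✓
  I^B i → possible child types {O, A, B, AB} ✓
  i i → possible child types {O, A} ✗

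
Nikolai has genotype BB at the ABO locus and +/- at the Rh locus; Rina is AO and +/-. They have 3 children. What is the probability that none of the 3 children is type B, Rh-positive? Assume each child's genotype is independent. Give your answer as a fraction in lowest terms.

125/512

ABO cross BB × AO → 1/2 B, 1/2 AB.
Rh cross +/- × +/- → 3/4 Rh+, 1/4 Rh-; so P(type B, Rh-positive) = 1/2 × 3/4 = 3/8 per child.
P(not type B, Rh-positive) = 5/8 for one child; (5/8)^3 = 125/512.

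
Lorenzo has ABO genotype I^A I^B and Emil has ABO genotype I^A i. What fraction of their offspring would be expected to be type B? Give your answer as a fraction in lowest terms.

ABO cross I^A I^B × I^A i → offspring phenotypes: 1/2 A, 1/4 B, 1/4 AB.
So P(type B) = 1/4.

1/4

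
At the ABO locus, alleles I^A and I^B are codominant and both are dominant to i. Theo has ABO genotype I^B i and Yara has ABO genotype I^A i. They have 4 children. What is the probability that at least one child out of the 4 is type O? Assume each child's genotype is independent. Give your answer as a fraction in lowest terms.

175/256

ABO cross I^B i × I^A i → 1/4 O, 1/4 A, 1/4 B, 1/4 AB.
So P(type O) = 1/4 per child.
P(none) = (3/4)^4 = 81/256; P(at least one) = 1 − 81/256 = 175/256.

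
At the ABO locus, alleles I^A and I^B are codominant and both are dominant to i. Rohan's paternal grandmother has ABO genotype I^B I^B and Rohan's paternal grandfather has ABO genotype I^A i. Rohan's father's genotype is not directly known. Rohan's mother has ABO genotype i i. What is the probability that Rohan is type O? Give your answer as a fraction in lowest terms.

Rohan's father's ABO genotype from I^B I^B × I^A i: 1/2 I^A I^B, 1/2 I^B i.
Crossing each possibility with the mother i i and summing P(type O): 1/2·0 + 1/2·1/2 = 1/4.

1/4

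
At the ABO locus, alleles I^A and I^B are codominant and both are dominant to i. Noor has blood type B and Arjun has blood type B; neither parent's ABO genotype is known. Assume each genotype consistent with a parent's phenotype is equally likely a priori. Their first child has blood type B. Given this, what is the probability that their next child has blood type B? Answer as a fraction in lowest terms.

19/20

Possible genotypes: Noor ∈ {I^B I^B, I^B i}; Arjun ∈ {I^B I^B, I^B i}.
Weight each parental genotype pair by prior × P(type-B child):
  I^B I^B × I^B I^B: posterior weight 4/15; P(next child type B) = 1.
  I^B I^B × I^B i: posterior weight 4/15; P(next child type B) = 1.
  I^B i × I^B I^B: posterior weight 4/15; P(next child type B) = 1.
  I^B i × I^B i: posterior weight 1/5; P(next child type B) = 3/4.
Weighted sum = 19/20.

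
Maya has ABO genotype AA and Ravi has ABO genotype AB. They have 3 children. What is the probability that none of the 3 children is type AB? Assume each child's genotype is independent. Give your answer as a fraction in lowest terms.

ABO cross AA × AB → 1/2 A, 1/2 AB.
So P(type AB) = 1/2 per child.
P(not type AB) = 1/2 for one child; (1/2)^3 = 1/8.

1/8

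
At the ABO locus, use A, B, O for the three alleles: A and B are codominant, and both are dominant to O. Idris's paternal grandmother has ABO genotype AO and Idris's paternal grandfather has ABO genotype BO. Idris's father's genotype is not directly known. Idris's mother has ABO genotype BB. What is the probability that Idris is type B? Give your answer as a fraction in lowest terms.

Idris's father's ABO genotype from AO × BO: 1/4 AB, 1/4 AO, 1/4 BO, 1/4 OO.
Crossing each possibility with the mother BB and summing P(type B): 1/4·1/2 + 1/4·1/2 + 1/4·1 + 1/4·1 = 3/4.

3/4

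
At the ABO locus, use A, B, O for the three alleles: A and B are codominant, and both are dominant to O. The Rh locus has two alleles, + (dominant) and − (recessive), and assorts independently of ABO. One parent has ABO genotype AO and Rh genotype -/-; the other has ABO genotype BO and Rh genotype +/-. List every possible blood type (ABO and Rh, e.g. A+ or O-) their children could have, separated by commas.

O+, O-, A+, A-, B+, B-, AB+, AB-

Gametes from AO × BO give offspring ABO genotypes AB, AO, BO, OO, i.e. phenotypes O, A, B, AB.
Rh cross -/- × +/- → phenotypes Rh+, Rh-.
Combining independently: O+, O-, A+, A-, B+, B-, AB+, AB-.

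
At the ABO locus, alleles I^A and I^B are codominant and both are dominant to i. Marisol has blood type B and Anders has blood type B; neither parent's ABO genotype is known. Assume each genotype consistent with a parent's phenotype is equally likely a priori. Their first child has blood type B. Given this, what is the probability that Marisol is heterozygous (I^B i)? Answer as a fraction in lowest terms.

7/15

Possible genotypes: Marisol ∈ {I^B I^B, I^B i}; Anders ∈ {I^B I^B, I^B i}.
Weight each parental genotype pair by prior × P(type-B child):
  I^B I^B × I^B I^B: posterior weight 4/15.
  I^B I^B × I^B i: posterior weight 4/15.
  I^B i × I^B I^B: posterior weight 4/15.
  I^B i × I^B i: posterior weight 1/5.
Sum the posterior weight over pairs where Marisol is I^B i: 7/15.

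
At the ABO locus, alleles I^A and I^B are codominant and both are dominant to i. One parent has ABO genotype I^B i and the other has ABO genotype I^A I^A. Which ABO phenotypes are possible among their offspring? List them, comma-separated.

Gametes from I^B i × I^A I^A give offspring ABO genotypes I^A I^B, I^A i, i.e. phenotypes A, AB.

A, AB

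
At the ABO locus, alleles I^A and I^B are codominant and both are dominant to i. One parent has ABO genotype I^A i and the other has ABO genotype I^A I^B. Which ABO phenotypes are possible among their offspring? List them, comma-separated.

Gametes from I^A i × I^A I^B give offspring ABO genotypes I^A I^A, I^A I^B, I^A i, I^B i, i.e. phenotypes A, B, AB.

A, B, AB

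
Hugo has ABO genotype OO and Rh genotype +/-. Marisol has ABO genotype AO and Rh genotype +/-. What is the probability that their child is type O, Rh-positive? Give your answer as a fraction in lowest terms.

3/8

ABO cross OO × AO → offspring phenotypes: 1/2 O, 1/2 A.
Rh cross +/- × +/- → 3/4 Rh+, 1/4 Rh-.
Independent loci: P(type O, Rh-positive) = 1/2 × 3/4 = 3/8.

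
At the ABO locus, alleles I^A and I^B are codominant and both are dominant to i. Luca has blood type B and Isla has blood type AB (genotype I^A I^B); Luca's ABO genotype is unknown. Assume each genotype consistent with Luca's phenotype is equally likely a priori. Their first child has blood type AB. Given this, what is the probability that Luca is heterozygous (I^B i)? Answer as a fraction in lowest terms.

Possible genotypes: Luca ∈ {I^B I^B, I^B i}; Isla ∈ {I^A I^B}.
Weight each parental genotype pair by prior × P(type-AB child):
  I^B I^B × I^A I^B: posterior weight 2/3.
  I^B i × I^A I^B: posterior weight 1/3.
Sum the posterior weight over pairs where Luca is I^B i: 1/3.

1/3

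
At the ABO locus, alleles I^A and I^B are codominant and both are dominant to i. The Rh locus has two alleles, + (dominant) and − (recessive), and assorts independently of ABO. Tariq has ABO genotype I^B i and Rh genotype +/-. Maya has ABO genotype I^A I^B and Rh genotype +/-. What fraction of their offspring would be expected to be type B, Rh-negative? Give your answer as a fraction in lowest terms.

ABO cross I^B i × I^A I^B → offspring phenotypes: 1/4 A, 1/2 B, 1/4 AB.
Rh cross +/- × +/- → 3/4 Rh+, 1/4 Rh-.
Independent loci: P(type B, Rh-negative) = 1/2 × 1/4 = 1/8.

1/8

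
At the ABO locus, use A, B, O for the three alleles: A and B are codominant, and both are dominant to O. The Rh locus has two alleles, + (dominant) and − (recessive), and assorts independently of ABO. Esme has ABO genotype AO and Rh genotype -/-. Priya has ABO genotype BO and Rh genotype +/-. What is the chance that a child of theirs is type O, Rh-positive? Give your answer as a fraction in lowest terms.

ABO cross AO × BO → offspring phenotypes: 1/4 O, 1/4 A, 1/4 B, 1/4 AB.
Rh cross -/- × +/- → 1/2 Rh+, 1/2 Rh-.
Independent loci: P(type O, Rh-positive) = 1/4 × 1/2 = 1/8.

1/8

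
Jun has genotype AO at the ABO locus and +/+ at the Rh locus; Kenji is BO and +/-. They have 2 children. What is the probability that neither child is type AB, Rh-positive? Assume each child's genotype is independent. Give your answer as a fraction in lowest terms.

ABO cross AO × BO → 1/4 O, 1/4 A, 1/4 B, 1/4 AB.
Rh cross +/+ × +/- → 1 Rh+; so P(type AB, Rh-positive) = 1/4 × 1 = 1/4 per child.
P(not type AB, Rh-positive) = 3/4 for one child; (3/4)^2 = 9/16.

9/16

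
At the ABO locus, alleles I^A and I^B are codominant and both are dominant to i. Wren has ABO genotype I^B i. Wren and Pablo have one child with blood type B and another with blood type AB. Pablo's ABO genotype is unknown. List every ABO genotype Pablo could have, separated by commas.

I^A I^B, I^A i

For each candidate genotype of Pablo, check whether crossing it with I^B i can produce every observed child phenotype.
  I^A I^A → possible child types {A, AB} ✗
  I^A I^B → possible child types {A, B, AB} ✓
  I^A i → possible child types {O, A, B, AB} ✓
  I^B I^B → possible child types {B} ✗
  I^B i → possible child types {O, B} ✗
  i i → possible child types {O, B} ✗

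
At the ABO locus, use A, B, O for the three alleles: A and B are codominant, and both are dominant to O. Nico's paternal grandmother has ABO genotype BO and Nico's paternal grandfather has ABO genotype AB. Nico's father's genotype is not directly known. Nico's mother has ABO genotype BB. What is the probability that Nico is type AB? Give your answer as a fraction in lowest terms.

1/4

Nico's father's ABO genotype from BO × AB: 1/4 AB, 1/4 AO, 1/4 BB, 1/4 BO.
Crossing each possibility with the mother BB and summing P(type AB): 1/4·1/2 + 1/4·1/2 + 1/4·0 + 1/4·0 = 1/4.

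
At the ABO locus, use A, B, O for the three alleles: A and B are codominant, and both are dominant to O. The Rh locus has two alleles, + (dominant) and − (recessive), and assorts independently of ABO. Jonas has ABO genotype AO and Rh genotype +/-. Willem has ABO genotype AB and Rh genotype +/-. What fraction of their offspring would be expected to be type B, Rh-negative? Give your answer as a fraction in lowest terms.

1/16

ABO cross AO × AB → offspring phenotypes: 1/2 A, 1/4 B, 1/4 AB.
Rh cross +/- × +/- → 3/4 Rh+, 1/4 Rh-.
Independent loci: P(type B, Rh-negative) = 1/4 × 1/4 = 1/16.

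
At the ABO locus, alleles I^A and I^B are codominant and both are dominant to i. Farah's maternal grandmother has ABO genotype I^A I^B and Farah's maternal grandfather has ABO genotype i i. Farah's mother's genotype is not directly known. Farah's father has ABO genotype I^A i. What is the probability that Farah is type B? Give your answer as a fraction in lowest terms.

1/8

Farah's mother's ABO genotype from I^A I^B × i i: 1/2 I^A i, 1/2 I^B i.
Crossing each possibility with the father I^A i and summing P(type B): 1/2·0 + 1/2·1/4 = 1/8.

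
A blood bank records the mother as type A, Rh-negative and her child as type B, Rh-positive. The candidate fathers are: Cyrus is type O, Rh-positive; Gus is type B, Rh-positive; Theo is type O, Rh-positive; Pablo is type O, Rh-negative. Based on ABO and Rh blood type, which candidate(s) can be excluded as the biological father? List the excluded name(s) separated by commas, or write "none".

A candidate is excluded only if no genotype consistent with his phenotype could produce a type B, Rh-positive child with a type A, Rh-negative mother.
Cyrus (type O, Rh+): no genotype consistent with that phenotype can produce a type-B Rh+ child with a type-A mother.
Theo (type O, Rh+): no genotype consistent with that phenotype can produce a type-B Rh+ child with a type-A mother.
Pablo (type O, Rh-): no genotype consistent with that phenotype can produce a type-B Rh+ child with a type-A mother.

Cyrus, Theo, Pablo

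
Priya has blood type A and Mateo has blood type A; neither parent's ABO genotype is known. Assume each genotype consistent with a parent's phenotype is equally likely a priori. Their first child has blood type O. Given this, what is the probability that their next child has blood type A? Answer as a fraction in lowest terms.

Possible genotypes: Priya ∈ {I^A I^A, I^A i}; Mateo ∈ {I^A I^A, I^A i}.
Weight each parental genotype pair by prior × P(type-O child):
  I^A i × I^A i: posterior weight 1; P(next child type A) = 3/4.
Weighted sum = 3/4.

3/4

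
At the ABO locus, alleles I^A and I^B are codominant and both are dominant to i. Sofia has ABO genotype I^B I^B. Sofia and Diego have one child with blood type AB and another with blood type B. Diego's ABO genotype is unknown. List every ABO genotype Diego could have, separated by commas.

I^A I^B, I^A i

For each candidate genotype of Diego, check whether crossing it with I^B I^B can produce every observed child phenotype.
  I^A I^A → possible child types {AB} ✗
  I^A I^B → possible child types {B, AB} ✓
  I^A i → possible child types {B, AB} ✓
  I^B I^B → possible child types {B} ✗
  I^B i → possible child types {B} ✗
  i i → possible child types {B} ✗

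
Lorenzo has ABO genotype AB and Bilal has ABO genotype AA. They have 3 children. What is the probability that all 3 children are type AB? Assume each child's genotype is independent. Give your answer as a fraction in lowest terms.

1/8

ABO cross AB × AA → 1/2 A, 1/2 AB.
So P(type AB) = 1/2 per child.
All 3 independent: (1/2)^3 = 1/8.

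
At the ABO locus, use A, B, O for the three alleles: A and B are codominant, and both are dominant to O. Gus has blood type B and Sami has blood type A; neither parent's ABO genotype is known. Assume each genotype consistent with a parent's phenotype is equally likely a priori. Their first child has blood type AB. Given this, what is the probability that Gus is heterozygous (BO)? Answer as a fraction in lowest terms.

Possible genotypes: Gus ∈ {BB, BO}; Sami ∈ {AA, AO}.
Weight each parental genotype pair by prior × P(type-AB child):
  BB × AA: posterior weight 4/9.
  BB × AO: posterior weight 2/9.
  BO × AA: posterior weight 2/9.
  BO × AO: posterior weight 1/9.
Sum the posterior weight over pairs where Gus is BO: 1/3.

1/3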